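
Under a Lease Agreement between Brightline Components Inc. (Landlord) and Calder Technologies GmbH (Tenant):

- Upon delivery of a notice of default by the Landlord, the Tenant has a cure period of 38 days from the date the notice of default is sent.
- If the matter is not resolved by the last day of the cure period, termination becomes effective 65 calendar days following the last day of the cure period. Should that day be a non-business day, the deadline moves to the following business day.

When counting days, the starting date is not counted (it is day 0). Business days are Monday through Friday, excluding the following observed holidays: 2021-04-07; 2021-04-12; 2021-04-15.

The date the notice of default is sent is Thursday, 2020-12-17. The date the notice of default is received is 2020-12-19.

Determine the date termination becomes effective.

The last day of the cure period: 38 calendar days after 2020-12-17 is 2021-01-24.
The date termination becomes effective: 2021-01-24 + 65 days = 2021-03-30. 2021-03-30 is a Tuesday and is not a listed holiday, so no roll-forward applies.

2021-03-30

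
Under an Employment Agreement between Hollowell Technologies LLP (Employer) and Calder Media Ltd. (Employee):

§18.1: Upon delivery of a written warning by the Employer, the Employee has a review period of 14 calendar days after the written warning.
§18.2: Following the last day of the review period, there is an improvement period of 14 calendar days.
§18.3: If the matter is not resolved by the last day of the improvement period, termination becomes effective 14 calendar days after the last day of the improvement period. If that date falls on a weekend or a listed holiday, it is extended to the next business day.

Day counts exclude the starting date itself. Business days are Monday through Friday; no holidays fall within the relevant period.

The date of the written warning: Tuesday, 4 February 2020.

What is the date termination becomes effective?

17 March 2020

The last day of the review period: 14 calendar days after 4 February 2020 is 18 February 2020.
Adding 14 calendar days to 18 February 2020 gives 3 March 2020, which is the last day of the improvement period.
Adding 14 calendar days to 3 March 2020 gives 17 March 2020, which is the date termination becomes effective. 17 March 2020 is a Tuesday, so no roll-forward applies.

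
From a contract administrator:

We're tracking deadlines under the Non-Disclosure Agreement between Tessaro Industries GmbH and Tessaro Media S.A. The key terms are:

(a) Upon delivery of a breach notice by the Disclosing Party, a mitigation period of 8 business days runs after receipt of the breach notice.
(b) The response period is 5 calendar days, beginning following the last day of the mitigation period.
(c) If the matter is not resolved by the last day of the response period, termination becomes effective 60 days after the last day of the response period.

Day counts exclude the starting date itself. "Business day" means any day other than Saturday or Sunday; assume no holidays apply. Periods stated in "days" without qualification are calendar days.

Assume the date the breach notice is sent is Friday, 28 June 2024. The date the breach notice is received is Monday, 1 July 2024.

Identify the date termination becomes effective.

From Monday, 1 July 2024, 8 business days (Jul 2, Jul 3, Jul 4, Jul 5, Jul 8, Jul 9, Jul 10, Jul 11, skipping weekends) brings us to Thursday, 11 July 2024, which is the last day of the mitigation period.
Adding 5 calendar days to 11 July 2024 gives 16 July 2024, which is the last day of the response period.
The date termination becomes effective: 16 July 2024 + 60 days = 14 September 2024.

14 September 2024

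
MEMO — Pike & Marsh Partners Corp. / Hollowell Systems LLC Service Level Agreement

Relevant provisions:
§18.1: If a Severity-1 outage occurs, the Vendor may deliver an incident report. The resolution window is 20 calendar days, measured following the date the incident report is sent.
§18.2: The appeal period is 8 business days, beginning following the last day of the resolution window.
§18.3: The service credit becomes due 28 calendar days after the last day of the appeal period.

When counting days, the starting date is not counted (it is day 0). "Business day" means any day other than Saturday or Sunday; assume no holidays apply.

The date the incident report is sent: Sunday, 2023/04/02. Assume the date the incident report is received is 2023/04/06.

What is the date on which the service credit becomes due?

Adding 20 calendar days to 2023/04/02 gives 2023/04/22, which is the last day of the resolution window.
The last day of the appeal period: counting 8 business days from Saturday, 2023/04/22 (Apr 24, Apr 25, Apr 26, Apr 27, Apr 28, May 1, May 2, May 3, skipping weekends) reaches Wednesday, 2023/05/03.
Adding 28 calendar days to 2023/05/03 gives 2023/05/31, which is the date on which the service credit becomes due.

2023/05/31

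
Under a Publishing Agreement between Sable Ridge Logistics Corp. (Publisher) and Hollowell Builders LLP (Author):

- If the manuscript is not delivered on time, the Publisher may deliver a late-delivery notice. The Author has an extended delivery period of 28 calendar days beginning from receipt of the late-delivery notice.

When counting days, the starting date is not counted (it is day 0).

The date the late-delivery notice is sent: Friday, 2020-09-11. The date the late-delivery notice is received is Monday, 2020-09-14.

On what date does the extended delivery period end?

The last day of the extended delivery period: 28 calendar days after 2020-09-14 is 2020-10-12.

2020-10-12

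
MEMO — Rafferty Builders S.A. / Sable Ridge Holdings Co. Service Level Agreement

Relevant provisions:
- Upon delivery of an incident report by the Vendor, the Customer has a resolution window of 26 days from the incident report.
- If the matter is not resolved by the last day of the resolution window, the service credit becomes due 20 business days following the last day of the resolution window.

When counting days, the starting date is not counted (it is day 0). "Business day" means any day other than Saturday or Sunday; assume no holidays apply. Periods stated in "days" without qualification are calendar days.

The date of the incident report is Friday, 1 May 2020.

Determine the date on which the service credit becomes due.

24 June 2020

Adding 26 calendar days to 1 May 2020 gives 27 May 2020, which is the last day of the resolution window.
The date on which the service credit becomes due: counting 20 business days from Wednesday, 27 May 2020 (May 28, May 29, Jun 1, Jun 2, …, Jun 22, Jun 23, Jun 24, skipping weekends) reaches Wednesday, 24 June 2020.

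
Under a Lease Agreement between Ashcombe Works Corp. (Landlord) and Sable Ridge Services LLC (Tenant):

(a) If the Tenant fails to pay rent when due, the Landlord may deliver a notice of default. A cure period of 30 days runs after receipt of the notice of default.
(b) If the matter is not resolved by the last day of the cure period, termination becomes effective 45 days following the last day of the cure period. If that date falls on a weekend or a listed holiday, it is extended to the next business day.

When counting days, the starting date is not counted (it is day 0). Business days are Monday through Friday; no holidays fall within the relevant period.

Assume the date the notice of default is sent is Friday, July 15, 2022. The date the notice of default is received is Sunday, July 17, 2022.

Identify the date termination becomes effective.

September 30, 2022

Adding 30 calendar days to July 17, 2022 gives August 16, 2022, which is the last day of the cure period.
The date termination becomes effective: August 16, 2022 + 45 days = September 30, 2022. September 30, 2022 is a Friday, so no roll-forward applies.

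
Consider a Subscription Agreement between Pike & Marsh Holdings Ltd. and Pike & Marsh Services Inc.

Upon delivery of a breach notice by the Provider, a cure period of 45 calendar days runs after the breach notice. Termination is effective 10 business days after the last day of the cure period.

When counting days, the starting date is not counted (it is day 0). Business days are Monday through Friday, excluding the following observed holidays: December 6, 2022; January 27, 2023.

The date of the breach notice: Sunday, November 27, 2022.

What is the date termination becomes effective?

January 25, 2023

The last day of the cure period: November 27, 2022 + 45 days = January 11, 2023.
The date termination becomes effective: counting 10 business days from Wednesday, January 11, 2023 (Jan 12, Jan 13, Jan 16, Jan 17, Jan 18, Jan 19, Jan 20, Jan 23, Jan 24, Jan 25, skipping weekends) reaches Wednesday, January 25, 2023.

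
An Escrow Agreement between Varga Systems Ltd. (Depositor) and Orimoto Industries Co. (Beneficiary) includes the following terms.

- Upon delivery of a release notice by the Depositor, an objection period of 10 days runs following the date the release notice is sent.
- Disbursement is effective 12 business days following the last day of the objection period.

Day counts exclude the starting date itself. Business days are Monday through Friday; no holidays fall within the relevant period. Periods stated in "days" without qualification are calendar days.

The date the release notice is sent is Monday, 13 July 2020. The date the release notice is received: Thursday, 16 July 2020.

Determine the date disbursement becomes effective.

The last day of the objection period: 13 July 2020 + 10 days = 23 July 2020.
The date disbursement becomes effective: counting 12 business days from Thursday, 23 July 2020 (Jul 24, Jul 27, Jul 28, Jul 29, …, Aug 6, Aug 7, Aug 10, skipping weekends) reaches Monday, 10 August 2020.

10 August 2020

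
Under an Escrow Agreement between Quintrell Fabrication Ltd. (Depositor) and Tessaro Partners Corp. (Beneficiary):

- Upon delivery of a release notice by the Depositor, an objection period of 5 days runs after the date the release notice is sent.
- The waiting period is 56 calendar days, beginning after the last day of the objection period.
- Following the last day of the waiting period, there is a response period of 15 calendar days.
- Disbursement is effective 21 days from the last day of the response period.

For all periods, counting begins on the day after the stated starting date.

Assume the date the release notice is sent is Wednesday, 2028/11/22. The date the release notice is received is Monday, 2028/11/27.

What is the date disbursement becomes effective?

Adding 5 calendar days to 2028/11/22 gives 2028/11/27, which is the last day of the objection period.
Adding 56 calendar days to 2028/11/27 gives 2029/01/22, which is the last day of the waiting period.
The last day of the response period: 15 calendar days after 2029/01/22 is 2029/02/06.
The date disbursement becomes effective: 21 calendar days after 2029/02/06 is 2029/02/27.

2029/02/27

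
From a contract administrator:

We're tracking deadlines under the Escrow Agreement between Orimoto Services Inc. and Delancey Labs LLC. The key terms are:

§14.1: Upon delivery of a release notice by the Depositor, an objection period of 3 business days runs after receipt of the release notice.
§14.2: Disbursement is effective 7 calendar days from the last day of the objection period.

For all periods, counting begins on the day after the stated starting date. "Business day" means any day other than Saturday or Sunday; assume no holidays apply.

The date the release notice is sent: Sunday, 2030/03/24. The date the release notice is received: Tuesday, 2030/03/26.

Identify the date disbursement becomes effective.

The last day of the objection period: counting 3 business days from Tuesday, 2030/03/26 (Mar 27, Mar 28, Mar 29, skipping weekends) reaches Friday, 2030/03/29.
The date disbursement becomes effective: 2030/03/29 + 7 days = 2030/04/05.

2030/04/05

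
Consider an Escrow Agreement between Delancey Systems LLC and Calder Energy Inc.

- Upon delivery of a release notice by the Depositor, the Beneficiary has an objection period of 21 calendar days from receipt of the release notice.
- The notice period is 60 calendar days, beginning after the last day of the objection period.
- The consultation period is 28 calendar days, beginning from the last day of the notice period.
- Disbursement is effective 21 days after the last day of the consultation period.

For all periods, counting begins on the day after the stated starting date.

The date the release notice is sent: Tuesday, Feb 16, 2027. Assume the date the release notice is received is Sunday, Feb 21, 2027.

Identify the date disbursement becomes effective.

Adding 21 calendar days to Feb 21, 2027 gives Mar 14, 2027, which is the last day of the objection period.
The last day of the notice period: 60 calendar days after Mar 14, 2027 is May 13, 2027.
The last day of the consultation period: 28 calendar days after May 13, 2027 is Jun 10, 2027.
The date disbursement becomes effective: 21 calendar days after Jun 10, 2027 is Jul 1, 2027.

Jul 1, 2027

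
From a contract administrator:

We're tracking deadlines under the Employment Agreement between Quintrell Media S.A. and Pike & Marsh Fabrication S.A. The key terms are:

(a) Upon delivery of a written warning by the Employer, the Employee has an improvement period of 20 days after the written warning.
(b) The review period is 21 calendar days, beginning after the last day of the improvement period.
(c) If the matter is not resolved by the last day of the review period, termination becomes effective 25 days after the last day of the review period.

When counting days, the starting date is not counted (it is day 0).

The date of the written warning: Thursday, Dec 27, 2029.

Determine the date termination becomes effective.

Adding 20 calendar days to Dec 27, 2029 gives Jan 16, 2030, which is the last day of the improvement period.
The last day of the review period: Jan 16, 2030 + 21 days = Feb 6, 2030.
Adding 25 calendar days to Feb 6, 2030 gives Mar 3, 2030, which is the date termination becomes effective.

Mar 3, 2030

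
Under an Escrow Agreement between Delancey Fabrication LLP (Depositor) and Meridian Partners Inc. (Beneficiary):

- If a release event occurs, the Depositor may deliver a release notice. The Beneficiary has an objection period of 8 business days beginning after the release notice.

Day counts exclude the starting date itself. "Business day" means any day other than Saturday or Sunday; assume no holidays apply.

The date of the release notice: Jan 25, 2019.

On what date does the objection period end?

Feb 6, 2019

The last day of the objection period: counting 8 business days from Friday, Jan 25, 2019 (Jan 28, Jan 29, Jan 30, Jan 31, Feb 1, Feb 4, Feb 5, Feb 6, skipping weekends) reaches Wednesday, Feb 6, 2019.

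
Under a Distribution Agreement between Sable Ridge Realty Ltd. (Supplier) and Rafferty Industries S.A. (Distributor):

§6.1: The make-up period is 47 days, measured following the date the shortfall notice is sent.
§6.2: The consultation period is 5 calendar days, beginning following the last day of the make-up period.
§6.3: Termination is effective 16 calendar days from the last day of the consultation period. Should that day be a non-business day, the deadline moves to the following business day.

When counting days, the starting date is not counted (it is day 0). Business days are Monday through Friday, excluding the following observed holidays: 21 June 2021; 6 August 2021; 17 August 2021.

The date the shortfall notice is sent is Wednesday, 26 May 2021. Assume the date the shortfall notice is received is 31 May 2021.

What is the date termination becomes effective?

The last day of the make-up period: 47 calendar days after 26 May 2021 is 12 July 2021.
The last day of the consultation period: 12 July 2021 + 5 days = 17 July 2021.
The date termination becomes effective: 16 calendar days after 17 July 2021 is 2 August 2021. 2 August 2021 is a Monday and is not a listed holiday, so no roll-forward applies.

2 August 2021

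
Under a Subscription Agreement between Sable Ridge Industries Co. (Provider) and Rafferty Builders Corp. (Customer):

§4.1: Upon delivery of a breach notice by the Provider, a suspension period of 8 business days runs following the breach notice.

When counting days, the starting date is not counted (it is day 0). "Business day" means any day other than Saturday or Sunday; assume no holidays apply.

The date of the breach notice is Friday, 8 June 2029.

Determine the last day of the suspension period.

The last day of the suspension period: 8 business days after Friday, 8 June 2029, skipping weekends — Jun 11, Jun 12, Jun 13, Jun 14, Jun 15, Jun 18, Jun 19, Jun 20 — lands on Wednesday, 20 June 2029.

20 June 2029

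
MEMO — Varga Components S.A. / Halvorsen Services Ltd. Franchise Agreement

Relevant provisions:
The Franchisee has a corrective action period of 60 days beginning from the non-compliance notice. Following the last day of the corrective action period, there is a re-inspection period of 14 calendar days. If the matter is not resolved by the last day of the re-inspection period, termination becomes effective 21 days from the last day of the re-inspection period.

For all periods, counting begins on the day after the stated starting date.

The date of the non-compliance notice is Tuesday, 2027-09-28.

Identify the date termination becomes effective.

2028-01-01

The last day of the corrective action period: 60 calendar days after 2027-09-28 is 2027-11-27.
The last day of the re-inspection period: 2027-11-27 + 14 days = 2027-12-11.
The date termination becomes effective: 21 calendar days after 2027-12-11 is 2028-01-01.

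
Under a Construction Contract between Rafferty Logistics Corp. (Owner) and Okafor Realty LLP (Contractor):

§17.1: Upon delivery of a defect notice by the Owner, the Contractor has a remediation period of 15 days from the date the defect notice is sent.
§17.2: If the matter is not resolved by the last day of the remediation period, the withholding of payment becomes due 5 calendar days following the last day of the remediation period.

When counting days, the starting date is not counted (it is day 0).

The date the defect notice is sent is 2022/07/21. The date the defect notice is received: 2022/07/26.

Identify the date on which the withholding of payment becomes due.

2022/08/10

The last day of the remediation period: 2022/07/21 + 15 days = 2022/08/05.
Adding 5 calendar days to 2022/08/05 gives 2022/08/10, which is the date on which the withholding of payment becomes due.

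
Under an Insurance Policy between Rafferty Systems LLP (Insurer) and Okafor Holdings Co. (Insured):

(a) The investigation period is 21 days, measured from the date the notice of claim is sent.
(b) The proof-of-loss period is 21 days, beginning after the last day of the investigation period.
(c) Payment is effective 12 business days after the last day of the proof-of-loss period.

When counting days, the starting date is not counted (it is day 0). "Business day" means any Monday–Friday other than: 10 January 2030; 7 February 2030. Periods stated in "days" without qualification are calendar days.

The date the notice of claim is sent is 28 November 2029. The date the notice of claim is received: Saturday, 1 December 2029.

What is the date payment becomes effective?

Adding 21 calendar days to 28 November 2029 gives 19 December 2029, which is the last day of the investigation period.
The last day of the proof-of-loss period: 19 December 2029 + 21 days = 9 January 2030.
The date payment becomes effective: counting 12 business days from Wednesday, 9 January 2030 (Jan 11, Jan 14, Jan 15, Jan 16, …, Jan 24, Jan 25, Jan 28, skipping weekends and the listed holiday on Jan 10) reaches Monday, 28 January 2030.

28 January 2030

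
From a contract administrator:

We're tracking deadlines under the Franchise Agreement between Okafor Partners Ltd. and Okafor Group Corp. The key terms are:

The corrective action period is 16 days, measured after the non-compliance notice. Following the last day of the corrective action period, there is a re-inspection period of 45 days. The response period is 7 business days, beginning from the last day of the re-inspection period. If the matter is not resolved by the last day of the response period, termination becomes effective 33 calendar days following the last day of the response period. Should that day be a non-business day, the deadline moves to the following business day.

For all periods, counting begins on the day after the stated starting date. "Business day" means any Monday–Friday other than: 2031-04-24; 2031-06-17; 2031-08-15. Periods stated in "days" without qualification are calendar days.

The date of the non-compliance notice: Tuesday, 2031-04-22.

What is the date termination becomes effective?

2031-08-04

The last day of the corrective action period: 16 calendar days after 2031-04-22 is 2031-05-08.
The last day of the re-inspection period: 45 calendar days after 2031-05-08 is 2031-06-22.
The last day of the response period: 7 business days after Sunday, 2031-06-22, skipping weekends — Jun 23, Jun 24, Jun 25, Jun 26, Jun 27, Jun 30, Jul 1 — lands on Tuesday, 2031-07-01.
The date termination becomes effective: 33 calendar days after 2031-07-01 is 2031-08-03. That falls on a Sunday, so it rolls to the next business day, Monday, 2031-08-04.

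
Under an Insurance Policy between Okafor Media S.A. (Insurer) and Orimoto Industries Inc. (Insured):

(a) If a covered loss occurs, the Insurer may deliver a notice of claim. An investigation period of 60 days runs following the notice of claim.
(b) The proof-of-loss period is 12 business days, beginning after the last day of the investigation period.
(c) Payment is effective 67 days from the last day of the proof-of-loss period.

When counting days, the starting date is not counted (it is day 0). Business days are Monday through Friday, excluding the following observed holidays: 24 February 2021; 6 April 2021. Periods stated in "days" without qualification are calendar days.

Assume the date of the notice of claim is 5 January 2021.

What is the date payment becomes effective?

The last day of the investigation period: 5 January 2021 + 60 days = 6 March 2021.
The last day of the proof-of-loss period: counting 12 business days from Saturday, 6 March 2021 (Mar 8, Mar 9, Mar 10, Mar 11, …, Mar 19, Mar 22, Mar 23, skipping weekends) reaches Tuesday, 23 March 2021.
Adding 67 calendar days to 23 March 2021 gives 29 May 2021, which is the date payment becomes effective.

29 May 2021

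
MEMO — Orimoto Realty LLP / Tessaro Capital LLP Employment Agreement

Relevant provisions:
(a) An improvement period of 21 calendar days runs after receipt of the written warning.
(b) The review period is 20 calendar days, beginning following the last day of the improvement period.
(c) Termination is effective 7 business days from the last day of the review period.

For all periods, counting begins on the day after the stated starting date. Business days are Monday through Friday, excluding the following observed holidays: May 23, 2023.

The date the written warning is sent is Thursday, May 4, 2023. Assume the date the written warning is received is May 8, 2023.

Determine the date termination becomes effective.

Adding 21 calendar days to May 8, 2023 gives May 29, 2023, which is the last day of the improvement period.
Adding 20 calendar days to May 29, 2023 gives Jun 18, 2023, which is the last day of the review period.
The date termination becomes effective: counting 7 business days from Sunday, Jun 18, 2023 (Jun 19, Jun 20, Jun 21, Jun 22, Jun 23, Jun 26, Jun 27, skipping weekends) reaches Tuesday, Jun 27, 2023.

Jun 27, 2023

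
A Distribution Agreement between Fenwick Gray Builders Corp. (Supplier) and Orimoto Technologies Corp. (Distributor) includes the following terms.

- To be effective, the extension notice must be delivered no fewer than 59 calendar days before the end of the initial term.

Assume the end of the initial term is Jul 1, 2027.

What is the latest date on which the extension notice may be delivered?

May 3, 2027

Counting back 59 calendar days from Jul 1, 2027 gives May 3, 2027.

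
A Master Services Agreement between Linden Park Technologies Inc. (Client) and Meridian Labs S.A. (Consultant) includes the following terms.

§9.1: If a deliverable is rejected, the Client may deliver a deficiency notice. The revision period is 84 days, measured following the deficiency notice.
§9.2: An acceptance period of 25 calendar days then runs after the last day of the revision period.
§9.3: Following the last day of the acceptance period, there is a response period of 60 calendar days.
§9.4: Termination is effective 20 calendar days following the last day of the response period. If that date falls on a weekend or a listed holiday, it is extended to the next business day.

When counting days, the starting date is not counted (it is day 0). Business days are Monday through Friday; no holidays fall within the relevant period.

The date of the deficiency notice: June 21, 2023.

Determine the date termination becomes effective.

December 27, 2023

The last day of the revision period: June 21, 2023 + 84 days = September 13, 2023.
The last day of the acceptance period: 25 calendar days after September 13, 2023 is October 8, 2023.
The last day of the response period: 60 calendar days after October 8, 2023 is December 7, 2023.
The date termination becomes effective: December 7, 2023 + 20 days = December 27, 2023. December 27, 2023 is a Wednesday, so no roll-forward applies.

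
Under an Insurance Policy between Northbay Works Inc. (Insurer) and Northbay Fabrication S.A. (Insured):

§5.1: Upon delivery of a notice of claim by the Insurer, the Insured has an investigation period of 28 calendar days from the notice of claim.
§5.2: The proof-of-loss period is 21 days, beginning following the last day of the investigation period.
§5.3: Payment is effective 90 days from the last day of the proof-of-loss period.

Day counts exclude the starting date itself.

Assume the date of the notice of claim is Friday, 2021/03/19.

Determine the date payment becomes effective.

The last day of the investigation period: 2021/03/19 + 28 days = 2021/04/16.
The last day of the proof-of-loss period: 2021/04/16 + 21 days = 2021/05/07.
The date payment becomes effective: 2021/05/07 + 90 days = 2021/08/05.

2021/08/05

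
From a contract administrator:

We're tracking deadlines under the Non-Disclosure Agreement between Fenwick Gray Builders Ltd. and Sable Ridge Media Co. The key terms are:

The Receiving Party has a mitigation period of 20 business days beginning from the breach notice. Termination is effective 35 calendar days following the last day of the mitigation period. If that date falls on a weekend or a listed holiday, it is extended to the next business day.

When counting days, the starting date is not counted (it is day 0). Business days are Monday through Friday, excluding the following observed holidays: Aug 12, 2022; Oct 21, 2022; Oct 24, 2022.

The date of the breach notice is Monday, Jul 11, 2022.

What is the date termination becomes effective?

From Monday, Jul 11, 2022, 20 business days (Jul 12, Jul 13, Jul 14, Jul 15, …, Aug 4, Aug 5, Aug 8, skipping weekends) brings us to Monday, Aug 8, 2022, which is the last day of the mitigation period.
Adding 35 calendar days to Aug 8, 2022 gives Sep 12, 2022, which is the date termination becomes effective. Sep 12, 2022 is a Monday and is not a listed holiday, so no roll-forward applies.

Sep 12, 2022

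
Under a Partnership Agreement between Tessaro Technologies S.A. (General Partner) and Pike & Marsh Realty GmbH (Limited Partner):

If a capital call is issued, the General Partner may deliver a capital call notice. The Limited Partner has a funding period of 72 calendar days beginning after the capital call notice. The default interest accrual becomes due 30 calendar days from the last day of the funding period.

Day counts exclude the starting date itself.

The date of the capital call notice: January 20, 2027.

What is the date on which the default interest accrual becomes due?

The last day of the funding period: 72 calendar days after January 20, 2027 is April 2, 2027.
Adding 30 calendar days to April 2, 2027 gives May 2, 2027, which is the date on which the default interest accrual becomes due.

May 2, 2027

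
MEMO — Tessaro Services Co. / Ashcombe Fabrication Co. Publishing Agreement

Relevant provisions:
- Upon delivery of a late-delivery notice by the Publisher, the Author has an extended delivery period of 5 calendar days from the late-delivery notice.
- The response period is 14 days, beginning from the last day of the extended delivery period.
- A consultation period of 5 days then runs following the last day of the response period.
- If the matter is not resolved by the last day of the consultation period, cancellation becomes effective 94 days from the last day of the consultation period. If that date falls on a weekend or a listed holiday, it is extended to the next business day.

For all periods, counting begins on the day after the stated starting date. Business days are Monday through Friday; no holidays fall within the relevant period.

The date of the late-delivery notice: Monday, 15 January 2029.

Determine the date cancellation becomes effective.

The last day of the extended delivery period: 15 January 2029 + 5 days = 20 January 2029.
The last day of the response period: 20 January 2029 + 14 days = 3 February 2029.
Adding 5 calendar days to 3 February 2029 gives 8 February 2029, which is the last day of the consultation period.
The date cancellation becomes effective: 94 calendar days after 8 February 2029 is 13 May 2029. That falls on a Sunday, so it rolls to the next business day, Monday, 14 May 2029.

14 May 2029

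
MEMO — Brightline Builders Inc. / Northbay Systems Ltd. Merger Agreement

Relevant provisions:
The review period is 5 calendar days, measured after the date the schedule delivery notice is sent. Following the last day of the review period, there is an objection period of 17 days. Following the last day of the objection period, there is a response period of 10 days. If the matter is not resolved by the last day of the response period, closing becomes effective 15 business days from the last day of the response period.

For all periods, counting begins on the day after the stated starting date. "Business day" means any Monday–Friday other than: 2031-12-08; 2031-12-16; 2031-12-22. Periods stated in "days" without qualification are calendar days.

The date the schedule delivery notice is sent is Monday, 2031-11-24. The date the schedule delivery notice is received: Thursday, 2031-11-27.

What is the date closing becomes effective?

2032-01-16

The last day of the review period: 5 calendar days after 2031-11-24 is 2031-11-29.
The last day of the objection period: 17 calendar days after 2031-11-29 is 2031-12-16.
The last day of the response period: 10 calendar days after 2031-12-16 is 2031-12-26.
The date closing becomes effective: 15 business days after Friday, 2031-12-26, skipping weekends — Dec 29, Dec 30, Dec 31, Jan 1, …, Jan 14, Jan 15, Jan 16 — lands on Friday, 2032-01-16.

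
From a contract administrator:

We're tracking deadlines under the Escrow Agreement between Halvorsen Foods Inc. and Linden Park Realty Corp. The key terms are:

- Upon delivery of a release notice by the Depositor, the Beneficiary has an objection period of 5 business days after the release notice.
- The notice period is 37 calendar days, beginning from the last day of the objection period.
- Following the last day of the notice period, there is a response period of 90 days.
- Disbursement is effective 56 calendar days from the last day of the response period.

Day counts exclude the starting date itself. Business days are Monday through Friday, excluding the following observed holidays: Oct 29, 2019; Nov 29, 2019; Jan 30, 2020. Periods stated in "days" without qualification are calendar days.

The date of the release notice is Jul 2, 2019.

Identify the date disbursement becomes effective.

The last day of the objection period: 5 business days after Tuesday, Jul 2, 2019, skipping weekends — Jul 3, Jul 4, Jul 5, Jul 8, Jul 9 — lands on Tuesday, Jul 9, 2019.
Adding 37 calendar days to Jul 9, 2019 gives Aug 15, 2019, which is the last day of the notice period.
Adding 90 calendar days to Aug 15, 2019 gives Nov 13, 2019, which is the last day of the response period.
The date disbursement becomes effective: 56 calendar days after Nov 13, 2019 is Jan 8, 2020.

Jan 8, 2020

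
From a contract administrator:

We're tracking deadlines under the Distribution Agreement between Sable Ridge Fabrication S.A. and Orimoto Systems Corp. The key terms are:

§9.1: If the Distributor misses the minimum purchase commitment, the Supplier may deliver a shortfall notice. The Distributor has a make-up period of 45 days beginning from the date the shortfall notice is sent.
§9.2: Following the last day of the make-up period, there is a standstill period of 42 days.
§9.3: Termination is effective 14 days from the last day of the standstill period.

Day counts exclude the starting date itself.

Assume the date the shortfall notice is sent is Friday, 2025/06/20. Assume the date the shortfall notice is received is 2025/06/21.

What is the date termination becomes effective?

2025/09/29

Adding 45 calendar days to 2025/06/20 gives 2025/08/04, which is the last day of the make-up period.
The last day of the standstill period: 42 calendar days after 2025/08/04 is 2025/09/15.
Adding 14 calendar days to 2025/09/15 gives 2025/09/29, which is the date termination becomes effective.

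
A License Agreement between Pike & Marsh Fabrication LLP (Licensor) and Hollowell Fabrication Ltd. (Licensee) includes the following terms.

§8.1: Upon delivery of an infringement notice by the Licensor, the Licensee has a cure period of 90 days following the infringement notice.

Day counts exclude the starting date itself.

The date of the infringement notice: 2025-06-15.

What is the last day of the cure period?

2025-09-13

The last day of the cure period: 2025-06-15 + 90 days = 2025-09-13.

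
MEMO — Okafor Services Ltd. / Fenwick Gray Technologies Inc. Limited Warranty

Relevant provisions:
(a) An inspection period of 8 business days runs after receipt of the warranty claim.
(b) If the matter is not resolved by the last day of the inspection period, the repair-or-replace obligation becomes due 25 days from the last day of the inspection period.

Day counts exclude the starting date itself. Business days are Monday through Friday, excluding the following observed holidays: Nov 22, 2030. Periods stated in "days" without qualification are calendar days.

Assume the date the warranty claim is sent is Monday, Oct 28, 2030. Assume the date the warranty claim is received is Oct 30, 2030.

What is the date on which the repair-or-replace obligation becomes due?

The last day of the inspection period: counting 8 business days from Wednesday, Oct 30, 2030 (Oct 31, Nov 1, Nov 4, Nov 5, Nov 6, Nov 7, Nov 8, Nov 11, skipping weekends) reaches Monday, Nov 11, 2030.
The date on which the repair-or-replace obligation becomes due: 25 calendar days after Nov 11, 2030 is Dec 6, 2030.

Dec 6, 2030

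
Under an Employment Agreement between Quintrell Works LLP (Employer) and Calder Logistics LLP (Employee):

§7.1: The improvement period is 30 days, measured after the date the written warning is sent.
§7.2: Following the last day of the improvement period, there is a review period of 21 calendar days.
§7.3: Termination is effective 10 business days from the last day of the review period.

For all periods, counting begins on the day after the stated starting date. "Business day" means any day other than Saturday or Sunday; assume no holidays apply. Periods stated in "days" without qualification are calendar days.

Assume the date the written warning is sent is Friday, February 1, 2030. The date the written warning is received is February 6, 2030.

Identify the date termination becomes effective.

The last day of the improvement period: February 1, 2030 + 30 days = March 3, 2030.
Adding 21 calendar days to March 3, 2030 gives March 24, 2030, which is the last day of the review period.
The date termination becomes effective: counting 10 business days from Sunday, March 24, 2030 (Mar 25, Mar 26, Mar 27, Mar 28, Mar 29, Apr 1, Apr 2, Apr 3, Apr 4, Apr 5, skipping weekends) reaches Friday, April 5, 2030.

April 5, 2030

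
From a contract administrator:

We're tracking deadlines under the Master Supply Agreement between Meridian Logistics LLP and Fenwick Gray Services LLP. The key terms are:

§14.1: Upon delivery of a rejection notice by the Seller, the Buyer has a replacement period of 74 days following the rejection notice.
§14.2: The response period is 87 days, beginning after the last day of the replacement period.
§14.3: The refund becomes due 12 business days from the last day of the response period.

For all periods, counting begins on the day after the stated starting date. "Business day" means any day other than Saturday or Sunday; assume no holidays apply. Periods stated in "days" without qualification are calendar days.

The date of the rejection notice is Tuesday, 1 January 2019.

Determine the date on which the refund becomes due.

27 June 2019

The last day of the replacement period: 74 calendar days after 1 January 2019 is 16 March 2019.
The last day of the response period: 16 March 2019 + 87 days = 11 June 2019.
The date on which the refund becomes due: 12 business days after Tuesday, 11 June 2019, skipping weekends — Jun 12, Jun 13, Jun 14, Jun 17, …, Jun 25, Jun 26, Jun 27 — lands on Thursday, 27 June 2019.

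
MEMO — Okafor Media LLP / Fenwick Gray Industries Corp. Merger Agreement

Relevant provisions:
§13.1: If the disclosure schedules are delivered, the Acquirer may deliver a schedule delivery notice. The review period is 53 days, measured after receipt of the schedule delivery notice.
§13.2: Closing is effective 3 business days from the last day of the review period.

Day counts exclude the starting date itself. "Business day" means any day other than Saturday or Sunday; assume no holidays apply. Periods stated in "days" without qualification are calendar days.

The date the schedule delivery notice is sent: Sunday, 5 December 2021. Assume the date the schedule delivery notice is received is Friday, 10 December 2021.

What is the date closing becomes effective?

4 February 2022

The last day of the review period: 10 December 2021 + 53 days = 1 February 2022.
The date closing becomes effective: 3 business days after Tuesday, 1 February 2022, skipping weekends — Feb 2, Feb 3, Feb 4 — lands on Friday, 4 February 2022.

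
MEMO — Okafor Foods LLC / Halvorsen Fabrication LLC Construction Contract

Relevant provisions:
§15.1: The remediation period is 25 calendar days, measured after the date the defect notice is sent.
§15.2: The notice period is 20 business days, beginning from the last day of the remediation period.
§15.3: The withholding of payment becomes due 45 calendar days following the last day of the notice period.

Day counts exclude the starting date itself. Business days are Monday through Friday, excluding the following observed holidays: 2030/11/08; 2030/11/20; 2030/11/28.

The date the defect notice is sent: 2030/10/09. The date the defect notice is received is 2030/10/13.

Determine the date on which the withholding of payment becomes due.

The last day of the remediation period: 25 calendar days after 2030/10/09 is 2030/11/03.
The last day of the notice period: 20 business days after Sunday, 2030/11/03, skipping weekends and the listed holidays on Nov 8, Nov 20, Nov 28 — Nov 4, Nov 5, Nov 6, Nov 7, …, Dec 2, Dec 3, Dec 4 — lands on Wednesday, 2030/12/04.
The date on which the withholding of payment becomes due: 45 calendar days after 2030/12/04 is 2031/01/18.

2031/01/18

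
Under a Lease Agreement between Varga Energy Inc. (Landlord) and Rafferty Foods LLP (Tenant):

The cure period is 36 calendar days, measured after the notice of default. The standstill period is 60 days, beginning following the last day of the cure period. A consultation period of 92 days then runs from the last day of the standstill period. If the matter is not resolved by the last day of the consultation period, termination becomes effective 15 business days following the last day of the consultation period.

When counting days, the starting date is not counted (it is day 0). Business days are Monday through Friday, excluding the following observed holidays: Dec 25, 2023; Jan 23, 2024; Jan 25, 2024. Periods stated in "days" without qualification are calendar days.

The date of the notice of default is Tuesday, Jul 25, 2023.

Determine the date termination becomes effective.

Feb 19, 2024

Adding 36 calendar days to Jul 25, 2023 gives Aug 30, 2023, which is the last day of the cure period.
Adding 60 calendar days to Aug 30, 2023 gives Oct 29, 2023, which is the last day of the standstill period.
The last day of the consultation period: 92 calendar days after Oct 29, 2023 is Jan 29, 2024.
From Monday, Jan 29, 2024, 15 business days (Jan 30, Jan 31, Feb 1, Feb 2, …, Feb 15, Feb 16, Feb 19, skipping weekends) brings us to Monday, Feb 19, 2024, which is the date termination becomes effective.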